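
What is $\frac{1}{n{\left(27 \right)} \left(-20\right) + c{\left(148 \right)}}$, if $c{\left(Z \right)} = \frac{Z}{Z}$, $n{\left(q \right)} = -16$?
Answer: $\frac{1}{321} \approx 0.0031153$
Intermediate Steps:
$c{\left(Z \right)} = 1$
$\frac{1}{n{\left(27 \right)} \left(-20\right) + c{\left(148 \right)}} = \frac{1}{\left(-16\right) \left(-20\right) + 1} = \frac{1}{320 + 1} = \frac{1}{321}$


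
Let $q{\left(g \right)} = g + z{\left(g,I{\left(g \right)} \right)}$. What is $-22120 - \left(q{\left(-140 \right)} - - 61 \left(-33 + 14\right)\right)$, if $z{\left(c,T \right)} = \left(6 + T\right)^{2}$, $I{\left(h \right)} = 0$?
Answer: $-20857$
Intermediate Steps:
$q{\left(g \right)} = 36 + g$ ($q{\left(g \right)} = g + \left(6 + 0\right)^{2} = g + 6^{2} = g + 36 = 36 + g$)
$-22120 - \left(q{\left(-140 \right)} - - 61 \left(-33 + 14\right)\right) = -22120 - \left(\left(36 - 140\right) - - 61 \left(-33 + 14\right)\right) = -22120 - \left(-104 - \left(-61\right) \left(-19\right)\right) = -22120 - \left(-104 - 1159\right) = -22120 - -1263 = -22120 + 1263 = -20857$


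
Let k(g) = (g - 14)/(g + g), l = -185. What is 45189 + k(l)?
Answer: 16720129/370 ≈ 45190.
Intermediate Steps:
k(g) = (-14 + g)/(2*g) (k(g) = (-14 + g)/((2*g)) = (-14 + g)*(1/(2*g)) = (-14 + g)/(2*g))
45189 + k(l) = 45189 + (1/2)*(-14 - 185)/(-185) = 45189 + (1/2)*(-1/185)*(-199) = 45189 + 199/370 = 16720129/370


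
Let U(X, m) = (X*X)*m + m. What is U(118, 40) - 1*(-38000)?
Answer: 595000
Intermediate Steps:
U(X, m) = m + m*X² (U(X, m) = X²*m + m = m*X² + m = m + m*X²)
U(118, 40) - 1*(-38000) = 40*(1 + 118²) - 1*(-38000) = 40*(1 + 13924) + 38000 = 40*13925 + 38000 = 557000 + 38000 = 595000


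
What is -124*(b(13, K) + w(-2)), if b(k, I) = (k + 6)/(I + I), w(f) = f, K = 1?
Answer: -930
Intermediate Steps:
b(k, I) = (6 + k)/(2*I) (b(k, I) = (6 + k)/((2*I)) = (6 + k)*(1/(2*I)) = (6 + k)/(2*I))
-124*(b(13, K) + w(-2)) = -124*((1/2)*(6 + 13)/1 - 2) = -124*((1/2)*1*19 - 2) = -124*(19/2 - 2) = -124*15/2 = -930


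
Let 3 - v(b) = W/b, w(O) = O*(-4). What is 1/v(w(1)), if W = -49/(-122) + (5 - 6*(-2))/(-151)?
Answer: 73688/226389 ≈ 0.32549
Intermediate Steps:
w(O) = -4*O
W = 5325/18422 (W = -49*(-1/122) + (5 + 12)*(-1/151) = 49/122 + 17*(-1/151) = 49/122 - 17/151 = 5325/18422 ≈ 0.28906)
v(b) = 3 - 5325/(18422*b)
1/v(w(1)) = 1/(3 - 5325/(18422*((-4*1)))) = 1/(3 - 5325/18422/(-4)) = 1/(3 - 5325/18422*(-1/4)) = 1/(3 + 5325/73688) = 1/(226389/73688) = 73688/226389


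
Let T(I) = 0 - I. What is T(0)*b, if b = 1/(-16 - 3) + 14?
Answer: 0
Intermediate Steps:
T(I) = -I
b = 265/19 (b = 1/(-19) + 14 = -1/19 + 14 = 265/19 ≈ 13.947)
T(0)*b = -1*0*(265/19) = 0*(265/19) = 0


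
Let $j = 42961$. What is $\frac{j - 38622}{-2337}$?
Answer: $- \frac{4339}{2337} \approx -1.8567$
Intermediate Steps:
$\frac{j - 38622}{-2337} = \frac{42961 - 38622}{-2337} = 4339 \left(- \frac{1}{2337}\right) = - \frac{4339}{2337}$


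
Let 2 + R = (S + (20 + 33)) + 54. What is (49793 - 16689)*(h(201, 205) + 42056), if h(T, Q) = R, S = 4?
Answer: 1395830160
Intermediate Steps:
R = 109 (R = -2 + ((4 + (20 + 33)) + 54) = -2 + ((4 + 53) + 54) = -2 + (57 + 54) = -2 + 111 = 109)
h(T, Q) = 109
(49793 - 16689)*(h(201, 205) + 42056) = (49793 - 16689)*(109 + 42056) = 33104*42165 = 1395830160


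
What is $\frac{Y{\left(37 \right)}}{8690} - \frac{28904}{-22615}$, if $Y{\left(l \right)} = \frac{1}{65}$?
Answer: $\frac{3265289403}{2554816550} \approx 1.2781$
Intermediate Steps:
$Y{\left(l \right)} = \frac{1}{65}$
$\frac{Y{\left(37 \right)}}{8690} - \frac{28904}{-22615} = \frac{1}{65 \cdot 8690} - \frac{28904}{-22615} = \frac{1}{65} \cdot \frac{1}{8690} - - \frac{28904}{22615} = \frac{1}{564850} + \frac{28904}{22615} = \frac{3265289403}{2554816550}$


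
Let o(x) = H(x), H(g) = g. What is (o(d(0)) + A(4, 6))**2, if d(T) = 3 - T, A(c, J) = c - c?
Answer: 9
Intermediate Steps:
A(c, J) = 0
o(x) = x
(o(d(0)) + A(4, 6))**2 = ((3 - 1*0) + 0)**2 = ((3 + 0) + 0)**2 = (3 + 0)**2 = 3**2 = 9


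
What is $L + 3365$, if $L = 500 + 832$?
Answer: $4697$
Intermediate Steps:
$L = 1332$
$L + 3365 = 1332 + 3365 = 4697$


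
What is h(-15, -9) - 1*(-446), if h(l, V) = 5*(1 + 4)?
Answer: 471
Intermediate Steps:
h(l, V) = 25 (h(l, V) = 5*5 = 25)
h(-15, -9) - 1*(-446) = 25 - 1*(-446) = 25 + 446 = 471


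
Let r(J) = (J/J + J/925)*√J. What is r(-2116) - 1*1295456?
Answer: -1295456 - 54786*I/925 ≈ -1.2955e+6 - 59.228*I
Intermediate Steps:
r(J) = √J*(1 + J/925) (r(J) = (1 + J*(1/925))*√J = (1 + J/925)*√J = √J*(1 + J/925))
r(-2116) - 1*1295456 = √(-2116)*(925 - 2116)/925 - 1*1295456 = (1/925)*(46*I)*(-1191) - 1295456 = -54786*I/925 - 1295456 = -1295456 - 54786*I/925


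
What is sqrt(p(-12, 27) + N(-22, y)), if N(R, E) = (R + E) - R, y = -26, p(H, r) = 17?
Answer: 3*I ≈ 3.0*I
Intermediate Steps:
N(R, E) = E (N(R, E) = (E + R) - R = E)
sqrt(p(-12, 27) + N(-22, y)) = sqrt(17 - 26) = sqrt(-9) = 3*I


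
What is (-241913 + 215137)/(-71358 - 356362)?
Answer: 3347/53465 ≈ 0.062602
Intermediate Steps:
(-241913 + 215137)/(-71358 - 356362) = -26776/(-427720) = -26776*(-1/427720) = 3347/53465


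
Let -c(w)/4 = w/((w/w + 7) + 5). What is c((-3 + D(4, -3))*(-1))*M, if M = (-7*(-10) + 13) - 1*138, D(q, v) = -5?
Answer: 1760/13 ≈ 135.38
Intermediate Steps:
M = -55 (M = (70 + 13) - 138 = 83 - 138 = -55)
c(w) = -4*w/13 (c(w) = -4*w/((w/w + 7) + 5) = -4*w/((1 + 7) + 5) = -4*w/(8 + 5) = -4*w/13)
c((-3 + D(4, -3))*(-1))*M = -4*(-3 - 5)*(-1)/13*(-55) = -(-32)*(-1)/13*(-55) = -4/13*8*(-55) = -32/13*(-55) = 1760/13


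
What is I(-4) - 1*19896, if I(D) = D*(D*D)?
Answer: -19960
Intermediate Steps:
I(D) = D³ (I(D) = D*D² = D³)
I(-4) - 1*19896 = (-4)³ - 1*19896 = -64 - 19896 = -19960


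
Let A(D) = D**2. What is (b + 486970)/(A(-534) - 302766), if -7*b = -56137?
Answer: -3464927/123270 ≈ -28.108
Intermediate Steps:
b = 56137/7 (b = -1/7*(-56137) = 56137/7 ≈ 8019.6)
(b + 486970)/(A(-534) - 302766) = (56137/7 + 486970)/((-534)**2 - 302766) = 3464927/(7*(285156 - 302766)) = (3464927/7)/(-17610) = (3464927/7)*(-1/17610) = -3464927/123270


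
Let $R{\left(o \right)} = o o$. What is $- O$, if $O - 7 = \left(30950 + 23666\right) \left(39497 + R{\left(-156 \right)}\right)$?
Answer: $-3486303135$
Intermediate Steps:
$R{\left(o \right)} = o^{2}$
$O = 3486303135$ ($O = 7 + \left(30950 + 23666\right) \left(39497 + \left(-156\right)^{2}\right) = 7 + 54616 \left(39497 + 24336\right) = 7 + 54616 \cdot 63833 = 7 + 3486303128 = 3486303135$)
$- O = \left(-1\right) 3486303135 = -3486303135$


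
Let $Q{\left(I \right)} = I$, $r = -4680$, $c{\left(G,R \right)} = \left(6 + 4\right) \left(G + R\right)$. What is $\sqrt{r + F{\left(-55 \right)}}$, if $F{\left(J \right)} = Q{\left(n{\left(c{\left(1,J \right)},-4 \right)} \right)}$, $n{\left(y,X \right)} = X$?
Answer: $2 i \sqrt{1171} \approx 68.44 i$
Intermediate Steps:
$c{\left(G,R \right)} = 10 G + 10 R$ ($c{\left(G,R \right)} = 10 \left(G + R\right) = 10 G + 10 R$)
$F{\left(J \right)} = -4$
$\sqrt{r + F{\left(-55 \right)}} = \sqrt{-4680 - 4} = \sqrt{-4684} = 2 i \sqrt{1171}$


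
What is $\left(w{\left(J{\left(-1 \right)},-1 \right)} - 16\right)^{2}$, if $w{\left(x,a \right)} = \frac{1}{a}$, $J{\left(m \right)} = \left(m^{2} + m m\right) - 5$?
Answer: $289$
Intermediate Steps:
$J{\left(m \right)} = -5 + 2 m^{2}$ ($J{\left(m \right)} = \left(m^{2} + m^{2}\right) - 5 = 2 m^{2} - 5 = -5 + 2 m^{2}$)
$\left(w{\left(J{\left(-1 \right)},-1 \right)} - 16\right)^{2} = \left(\frac{1}{-1} - 16\right)^{2} = \left(-1 - 16\right)^{2} = \left(-17\right)^{2} = 289$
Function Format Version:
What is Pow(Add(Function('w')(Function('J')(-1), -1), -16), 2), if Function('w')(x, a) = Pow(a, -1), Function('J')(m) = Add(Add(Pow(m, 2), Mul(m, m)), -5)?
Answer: 289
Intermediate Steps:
Function('J')(m) = Add(-5, Mul(2, Pow(m, 2))) (Function('J')(m) = Add(Add(Pow(m, 2), Pow(m, 2)), -5) = Add(Mul(2, Pow(m, 2)), -5) = Add(-5, Mul(2, Pow(m, 2))))
Pow(Add(Function('w')(Function('J')(-1), -1), -16), 2) = Pow(Add(Pow(-1, -1), -16), 2) = Pow(Add(-1, -16), 2) = Pow(-17, 2) = 289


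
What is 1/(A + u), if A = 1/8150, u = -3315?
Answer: -8150/27017249 ≈ -0.00030166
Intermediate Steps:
A = 1/8150 ≈ 0.00012270
1/(A + u) = 1/(1/8150 - 3315) = 1/(-27017249/8150) = -8150/27017249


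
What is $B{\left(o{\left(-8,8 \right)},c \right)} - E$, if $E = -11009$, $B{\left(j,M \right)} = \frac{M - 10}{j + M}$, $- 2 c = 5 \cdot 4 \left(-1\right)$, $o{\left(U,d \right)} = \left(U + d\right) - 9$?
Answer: $11009$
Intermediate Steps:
$o{\left(U,d \right)} = -9 + U + d$
$c = 10$ ($c = - \frac{5 \cdot 4 \left(-1\right)}{2} = - \frac{20 \left(-1\right)}{2} = \left(- \frac{1}{2}\right) \left(-20\right) = 10$)
$B{\left(j,M \right)} = \frac{-10 + M}{M + j}$
$B{\left(o{\left(-8,8 \right)},c \right)} - E = \frac{-10 + 10}{10 - 9} - -11009 = \frac{1}{10 - 9} \cdot 0 + 11009 = 1^{-1} \cdot 0 + 11009 = 1 \cdot 0 + 11009 = 0 + 11009 = 11009$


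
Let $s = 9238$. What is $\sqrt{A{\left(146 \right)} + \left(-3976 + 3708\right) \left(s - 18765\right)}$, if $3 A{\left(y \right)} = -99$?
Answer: $\sqrt{2553203} \approx 1597.9$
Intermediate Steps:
$A{\left(y \right)} = -33$ ($A{\left(y \right)} = \frac{1}{3} \left(-99\right) = -33$)
$\sqrt{A{\left(146 \right)} + \left(-3976 + 3708\right) \left(s - 18765\right)} = \sqrt{-33 + \left(-3976 + 3708\right) \left(9238 - 18765\right)} = \sqrt{-33 - -2553236} = \sqrt{-33 + 2553236} = \sqrt{2553203}$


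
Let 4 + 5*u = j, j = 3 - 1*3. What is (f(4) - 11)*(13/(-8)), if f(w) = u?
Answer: 767/40 ≈ 19.175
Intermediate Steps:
j = 0 (j = 3 - 3 = 0)
u = -4/5 (u = -4/5 + (1/5)*0 = -4/5 + 0 = -4/5 ≈ -0.80000)
f(w) = -4/5
(f(4) - 11)*(13/(-8)) = (-4/5 - 11)*(13/(-8)) = -767*(-1)/(5*8) = -59/5*(-13/8) = 767/40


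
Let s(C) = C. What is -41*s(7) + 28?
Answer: -259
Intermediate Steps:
-41*s(7) + 28 = -41*7 + 28 = -287 + 28 = -259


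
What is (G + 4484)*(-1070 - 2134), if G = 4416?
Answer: -28515600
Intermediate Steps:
(G + 4484)*(-1070 - 2134) = (4416 + 4484)*(-1070 - 2134) = 8900*(-3204) = -28515600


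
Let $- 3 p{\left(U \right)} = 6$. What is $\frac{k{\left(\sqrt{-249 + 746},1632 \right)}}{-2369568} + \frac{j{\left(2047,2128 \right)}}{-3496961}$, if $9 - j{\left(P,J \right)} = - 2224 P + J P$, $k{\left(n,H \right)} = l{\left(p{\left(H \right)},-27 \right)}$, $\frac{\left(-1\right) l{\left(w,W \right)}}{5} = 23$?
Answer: $- \frac{35789824801}{637406683296} \approx -0.056149$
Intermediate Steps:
$p{\left(U \right)} = -2$ ($p{\left(U \right)} = \left(- \frac{1}{3}\right) 6 = -2$)
$l{\left(w,W \right)} = -115$ ($l{\left(w,W \right)} = \left(-5\right) 23 = -115$)
$k{\left(n,H \right)} = -115$
$j{\left(P,J \right)} = 9 + 2224 P - J P$ ($j{\left(P,J \right)} = 9 - \left(- 2224 P + J P\right) = 9 + 2224 P - J P$)
$\frac{k{\left(\sqrt{-249 + 746},1632 \right)}}{-2369568} + \frac{j{\left(2047,2128 \right)}}{-3496961} = - \frac{115}{-2369568} + \frac{9 + 2224 \cdot 2047 - 2128 \cdot 2047}{-3496961} = \left(-115\right) \left(- \frac{1}{2369568}\right) + \left(9 + 4552528 - 4356016\right) \left(- \frac{1}{3496961}\right) = \frac{115}{2369568} + 196521 \left(- \frac{1}{3496961}\right) = \frac{115}{2369568} - \frac{15117}{268997} = - \frac{35789824801}{637406683296}$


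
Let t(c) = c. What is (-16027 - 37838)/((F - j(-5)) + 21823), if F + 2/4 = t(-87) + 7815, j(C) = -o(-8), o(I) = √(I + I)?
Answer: -1273390146/698585653 + 172368*I/698585653 ≈ -1.8228 + 0.00024674*I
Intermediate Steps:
o(I) = √2*√I (o(I) = √(2*I) = √2*√I)
j(C) = -4*I (j(C) = -√2*√(-8) = -√2*2*I*√2 = -4*I)
F = 15455/2 (F = -½ + (-87 + 7815) = -½ + 7728 = 15455/2 ≈ 7727.5)
(-16027 - 37838)/((F - j(-5)) + 21823) = (-16027 - 37838)/((15455/2 - (-4)*I) + 21823) = -53865/((15455/2 + 4*I) + 21823) = -53865*4*(59101/2 - 4*I)/3492928265 = -43092*(59101/2 - 4*I)/698585653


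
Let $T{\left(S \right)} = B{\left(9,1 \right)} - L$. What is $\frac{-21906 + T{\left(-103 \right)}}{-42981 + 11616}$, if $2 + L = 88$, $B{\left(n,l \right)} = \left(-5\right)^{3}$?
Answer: $\frac{1301}{1845} \approx 0.70515$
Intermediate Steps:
$B{\left(n,l \right)} = -125$
$L = 86$ ($L = -2 + 88 = 86$)
$T{\left(S \right)} = -211$ ($T{\left(S \right)} = -125 - 86 = -211$)
$\frac{-21906 + T{\left(-103 \right)}}{-42981 + 11616} = \frac{-21906 - 211}{-42981 + 11616} = - \frac{22117}{-31365} = \left(-22117\right) \left(- \frac{1}{31365}\right) = \frac{1301}{1845}$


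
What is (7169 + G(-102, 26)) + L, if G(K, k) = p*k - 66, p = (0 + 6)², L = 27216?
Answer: 35255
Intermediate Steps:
p = 36 (p = 6² = 36)
G(K, k) = -66 + 36*k (G(K, k) = 36*k - 66 = -66 + 36*k)
(7169 + G(-102, 26)) + L = (7169 + (-66 + 36*26)) + 27216 = (7169 + (-66 + 936)) + 27216 = (7169 + 870) + 27216 = 8039 + 27216 = 35255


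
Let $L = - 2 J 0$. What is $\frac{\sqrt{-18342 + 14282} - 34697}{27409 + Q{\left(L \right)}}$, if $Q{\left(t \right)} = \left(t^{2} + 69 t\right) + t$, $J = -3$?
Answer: $- \frac{34697}{27409} + \frac{2 i \sqrt{1015}}{27409} \approx -1.2659 + 0.0023247 i$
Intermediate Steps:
$L = 0$ ($L = \left(-2\right) \left(-3\right) 0 = 6 \cdot 0 = 0$)
$Q{\left(t \right)} = t^{2} + 70 t$
$\frac{\sqrt{-18342 + 14282} - 34697}{27409 + Q{\left(L \right)}} = \frac{\sqrt{-18342 + 14282} - 34697}{27409 + 0 \left(70 + 0\right)} = \frac{\sqrt{-4060} - 34697}{27409 + 0 \cdot 70} = \frac{2 i \sqrt{1015} - 34697}{27409 + 0} = \frac{-34697 + 2 i \sqrt{1015}}{27409} = \left(-34697 + 2 i \sqrt{1015}\right) \frac{1}{27409} = - \frac{34697}{27409} + \frac{2 i \sqrt{1015}}{27409}$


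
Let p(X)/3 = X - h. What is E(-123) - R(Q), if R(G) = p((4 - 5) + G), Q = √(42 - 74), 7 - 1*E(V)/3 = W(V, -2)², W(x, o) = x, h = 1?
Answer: -45360 - 12*I*√2 ≈ -45360.0 - 16.971*I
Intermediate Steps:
p(X) = -3 + 3*X (p(X) = 3*(X - 1*1) = 3*(X - 1) = 3*(-1 + X) = -3 + 3*X)
E(V) = 21 - 3*V²
Q = 4*I*√2 (Q = √(-32) = 4*I*√2 ≈ 5.6569*I)
R(G) = -6 + 3*G (R(G) = -3 + 3*((4 - 5) + G) = -3 + 3*(-1 + G) = -3 + (-3 + 3*G) = -6 + 3*G)
E(-123) - R(Q) = (21 - 3*(-123)²) - (-6 + 3*(4*I*√2)) = (21 - 3*15129) - (-6 + 12*I*√2) = (21 - 45387) + (6 - 12*I*√2) = -45366 + (6 - 12*I*√2) = -45360 - 12*I*√2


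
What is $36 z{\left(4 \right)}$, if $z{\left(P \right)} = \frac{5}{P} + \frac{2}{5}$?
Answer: $\frac{297}{5} \approx 59.4$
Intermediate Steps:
$z{\left(P \right)} = \frac{2}{5} + \frac{5}{P}$ ($z{\left(P \right)} = \frac{5}{P} + 2 \cdot \frac{1}{5} = \frac{5}{P} + \frac{2}{5} = \frac{2}{5} + \frac{5}{P}$)
$36 z{\left(4 \right)} = 36 \left(\frac{2}{5} + \frac{5}{4}\right) = 36 \cdot \frac{33}{20} = \frac{297}{5}$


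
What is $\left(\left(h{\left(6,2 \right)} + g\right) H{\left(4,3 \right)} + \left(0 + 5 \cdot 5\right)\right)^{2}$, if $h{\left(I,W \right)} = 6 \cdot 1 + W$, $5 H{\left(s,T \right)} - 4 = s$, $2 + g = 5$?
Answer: $\frac{45369}{25} \approx 1814.8$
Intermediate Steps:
$g = 3$ ($g = -2 + 5 = 3$)
$H{\left(s,T \right)} = \frac{4}{5} + \frac{s}{5}$
$h{\left(I,W \right)} = 6 + W$
$\left(\left(h{\left(6,2 \right)} + g\right) H{\left(4,3 \right)} + \left(0 + 5 \cdot 5\right)\right)^{2} = \left(\left(\left(6 + 2\right) + 3\right) \left(\frac{4}{5} + \frac{1}{5} \cdot 4\right) + \left(0 + 5 \cdot 5\right)\right)^{2} = \left(\left(8 + 3\right) \left(\frac{4}{5} + \frac{4}{5}\right) + \left(0 + 25\right)\right)^{2} = \left(11 \cdot \frac{8}{5} + 25\right)^{2} = \left(\frac{88}{5} + 25\right)^{2} = \left(\frac{213}{5}\right)^{2} = \frac{45369}{25}$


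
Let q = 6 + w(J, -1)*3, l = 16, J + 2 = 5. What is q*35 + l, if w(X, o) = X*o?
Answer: -89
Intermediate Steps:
J = 3 (J = -2 + 5 = 3)
q = -3 (q = 6 + (3*(-1))*3 = 6 - 3*3 = 6 - 9 = -3)
q*35 + l = -3*35 + 16 = -105 + 16 = -89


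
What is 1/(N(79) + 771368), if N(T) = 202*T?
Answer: 1/787326 ≈ 1.2701e-6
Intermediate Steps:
1/(N(79) + 771368) = 1/(202*79 + 771368) = 1/(15958 + 771368) = 1/787326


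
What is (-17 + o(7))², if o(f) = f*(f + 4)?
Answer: 3600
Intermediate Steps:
o(f) = f*(4 + f)
(-17 + o(7))² = (-17 + 7*(4 + 7))² = (-17 + 7*11)² = (-17 + 77)² = 60² = 3600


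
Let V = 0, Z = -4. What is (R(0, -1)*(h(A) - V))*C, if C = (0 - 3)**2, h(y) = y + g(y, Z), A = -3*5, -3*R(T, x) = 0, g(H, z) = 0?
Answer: 0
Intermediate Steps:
R(T, x) = 0 (R(T, x) = -1/3*0 = 0)
A = -15
h(y) = y (h(y) = y + 0 = y)
C = 9 (C = (-3)**2 = 9)
(R(0, -1)*(h(A) - V))*C = (0*(-15 - 1*0))*9 = (0*(-15 + 0))*9 = (0*(-15))*9 = 0*9 = 0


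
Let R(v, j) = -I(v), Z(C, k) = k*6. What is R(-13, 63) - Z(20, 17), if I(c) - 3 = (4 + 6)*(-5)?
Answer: -55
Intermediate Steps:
Z(C, k) = 6*k
I(c) = -47 (I(c) = 3 + (4 + 6)*(-5) = 3 + 10*(-5) = 3 - 50 = -47)
R(v, j) = 47 (R(v, j) = -1*(-47) = 47)
R(-13, 63) - Z(20, 17) = 47 - 6*17 = 47 - 1*102 = 47 - 102 = -55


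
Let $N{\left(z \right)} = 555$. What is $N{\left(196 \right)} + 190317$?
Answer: $190872$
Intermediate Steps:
$N{\left(196 \right)} + 190317 = 555 + 190317 = 190872$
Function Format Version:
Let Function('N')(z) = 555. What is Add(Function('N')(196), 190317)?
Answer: 190872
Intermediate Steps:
Add(Function('N')(196), 190317) = Add(555, 190317) = 190872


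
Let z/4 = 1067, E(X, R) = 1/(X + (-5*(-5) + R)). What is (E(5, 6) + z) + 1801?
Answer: 218485/36 ≈ 6069.0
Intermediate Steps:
E(X, R) = 1/(25 + R + X) (E(X, R) = 1/(X + (25 + R)) = 1/(25 + R + X))
z = 4268 (z = 4*1067 = 4268)
(E(5, 6) + z) + 1801 = (1/(25 + 6 + 5) + 4268) + 1801 = (1/36 + 4268) + 1801 = 153649/36 + 1801 = 218485/36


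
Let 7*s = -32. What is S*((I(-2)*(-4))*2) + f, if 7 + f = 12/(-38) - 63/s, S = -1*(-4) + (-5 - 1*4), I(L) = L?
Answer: -44709/608 ≈ -73.535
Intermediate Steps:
s = -32/7 (s = (1/7)*(-32) = -32/7 ≈ -4.5714)
S = -5 (S = 4 + (-5 - 4) = 4 - 9 = -5)
f = 3931/608 (f = -7 + (12/(-38) - 63/(-32/7)) = -7 + (12*(-1/38) - 63*(-7/32)) = -7 + (-6/19 + 441/32) = -7 + 8187/608 = 3931/608 ≈ 6.4655)
S*((I(-2)*(-4))*2) + f = -5*(-2*(-4))*2 + 3931/608 = -40*2 + 3931/608 = -5*16 + 3931/608 = -80 + 3931/608 = -44709/608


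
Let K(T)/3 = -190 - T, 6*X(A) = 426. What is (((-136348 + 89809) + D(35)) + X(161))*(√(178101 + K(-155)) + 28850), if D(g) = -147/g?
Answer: -1340722970 - 464722*√44499/5 ≈ -1.3603e+9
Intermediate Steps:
X(A) = 71 (X(A) = (⅙)*426 = 71)
K(T) = -570 - 3*T (K(T) = 3*(-190 - T) = -570 - 3*T)
(((-136348 + 89809) + D(35)) + X(161))*(√(178101 + K(-155)) + 28850) = (((-136348 + 89809) - 147/35) + 71)*(√(178101 + (-570 - 3*(-155))) + 28850) = ((-46539 - 147*1/35) + 71)*(√(178101 + (-570 + 465)) + 28850) = ((-46539 - 21/5) + 71)*(√(178101 - 105) + 28850) = (-232716/5 + 71)*(√177996 + 28850) = -232361*(2*√44499 + 28850)/5 = -232361*(28850 + 2*√44499)/5 = -1340722970 - 464722*√44499/5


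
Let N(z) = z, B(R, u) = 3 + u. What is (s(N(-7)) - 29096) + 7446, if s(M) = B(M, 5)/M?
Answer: -151558/7 ≈ -21651.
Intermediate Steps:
s(M) = 8/M (s(M) = (3 + 5)/M = 8/M)
(s(N(-7)) - 29096) + 7446 = (8/(-7) - 29096) + 7446 = (8*(-⅐) - 29096) + 7446 = (-8/7 - 29096) + 7446 = -203680/7 + 7446 = -151558/7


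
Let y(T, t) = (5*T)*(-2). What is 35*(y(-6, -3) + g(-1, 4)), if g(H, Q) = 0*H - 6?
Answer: 1890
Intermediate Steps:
y(T, t) = -10*T
g(H, Q) = -6 (g(H, Q) = 0 - 6 = -6)
35*(y(-6, -3) + g(-1, 4)) = 35*(-10*(-6) - 6) = 35*(60 - 6) = 35*54 = 1890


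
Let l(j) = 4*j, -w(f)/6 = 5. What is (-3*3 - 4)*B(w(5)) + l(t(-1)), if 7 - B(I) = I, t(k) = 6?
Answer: -457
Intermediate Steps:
w(f) = -30 (w(f) = -6*5 = -30)
B(I) = 7 - I
(-3*3 - 4)*B(w(5)) + l(t(-1)) = (-3*3 - 4)*(7 - 1*(-30)) + 4*6 = (-9 - 4)*(7 + 30) + 24 = -13*37 + 24 = -481 + 24 = -457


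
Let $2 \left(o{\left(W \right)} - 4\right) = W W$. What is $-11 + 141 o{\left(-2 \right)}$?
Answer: $835$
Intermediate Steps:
$o{\left(W \right)} = 4 + \frac{W^{2}}{2}$ ($o{\left(W \right)} = 4 + \frac{W W}{2} = 4 + \frac{W^{2}}{2}$)
$-11 + 141 o{\left(-2 \right)} = -11 + 141 \left(4 + \frac{\left(-2\right)^{2}}{2}\right) = -11 + 141 \left(4 + \frac{1}{2} \cdot 4\right) = -11 + 141 \left(4 + 2\right) = -11 + 141 \cdot 6 = -11 + 846 = 835$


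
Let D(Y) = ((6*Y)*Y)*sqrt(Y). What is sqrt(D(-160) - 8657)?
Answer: sqrt(-8657 + 614400*I*sqrt(10)) ≈ 983.43 + 987.82*I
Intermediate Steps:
D(Y) = 6*Y**(5/2) (D(Y) = (6*Y**2)*sqrt(Y) = 6*Y**(5/2))
sqrt(D(-160) - 8657) = sqrt(6*(-160)**(5/2) - 8657) = sqrt(6*(102400*I*sqrt(10)) - 8657) = sqrt(614400*I*sqrt(10) - 8657) = sqrt(-8657 + 614400*I*sqrt(10))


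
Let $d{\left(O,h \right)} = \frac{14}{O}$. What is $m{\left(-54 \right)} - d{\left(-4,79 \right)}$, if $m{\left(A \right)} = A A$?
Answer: $\frac{5839}{2} \approx 2919.5$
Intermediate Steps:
$m{\left(A \right)} = A^{2}$
$m{\left(-54 \right)} - d{\left(-4,79 \right)} = \left(-54\right)^{2} - \frac{14}{-4} = 2916 - 14 \left(- \frac{1}{4}\right) = 2916 - - \frac{7}{2} = 2916 + \frac{7}{2} = \frac{5839}{2}$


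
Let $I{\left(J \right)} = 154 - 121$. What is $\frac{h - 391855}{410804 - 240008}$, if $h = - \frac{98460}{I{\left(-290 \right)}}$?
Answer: $- \frac{4343225}{1878756} \approx -2.3118$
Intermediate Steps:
$I{\left(J \right)} = 33$
$h = - \frac{32820}{11}$ ($h = - \frac{98460}{33} = \left(-98460\right) \frac{1}{33} = - \frac{32820}{11} \approx -2983.6$)
$\frac{h - 391855}{410804 - 240008} = \frac{- \frac{32820}{11} - 391855}{410804 - 240008} = - \frac{4343225}{11 \cdot 170796} = \left(- \frac{4343225}{11}\right) \frac{1}{170796} = - \frac{4343225}{1878756}$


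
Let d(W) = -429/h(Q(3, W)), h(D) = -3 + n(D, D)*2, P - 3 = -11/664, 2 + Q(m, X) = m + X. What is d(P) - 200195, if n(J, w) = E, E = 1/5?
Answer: -200030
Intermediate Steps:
Q(m, X) = -2 + X + m (Q(m, X) = -2 + (m + X) = -2 + (X + m) = -2 + X + m)
P = 1981/664 (P = 3 - 11/664 = 1981/664 ≈ 2.9834)
E = ⅕ ≈ 0.20000
n(J, w) = ⅕
h(D) = -13/5 (h(D) = -3 + (⅕)*2 = -3 + ⅖ = -13/5)
d(W) = 165 (d(W) = -429/(-13/5) = -429*(-5/13) = 165)
d(P) - 200195 = 165 - 200195 = -200030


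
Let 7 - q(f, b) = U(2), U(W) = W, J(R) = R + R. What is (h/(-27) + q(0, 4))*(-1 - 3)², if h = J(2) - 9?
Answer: 2240/27 ≈ 82.963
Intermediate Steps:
J(R) = 2*R
q(f, b) = 5 (q(f, b) = 7 - 1*2 = 7 - 2 = 5)
h = -5 (h = 2*2 - 9 = 4 - 9 = -5)
(h/(-27) + q(0, 4))*(-1 - 3)² = (-5/(-27) + 5)*(-1 - 3)² = (-5*(-1/27) + 5)*(-4)² = (5/27 + 5)*16 = (140/27)*16 = 2240/27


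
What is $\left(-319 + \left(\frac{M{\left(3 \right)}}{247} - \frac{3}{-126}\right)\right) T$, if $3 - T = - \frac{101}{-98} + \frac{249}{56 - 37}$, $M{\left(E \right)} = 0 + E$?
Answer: $\frac{5277748135}{1485876} \approx 3551.9$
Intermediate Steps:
$M{\left(E \right)} = E$
$T = - \frac{20735}{1862}$ ($T = 3 - \left(- \frac{101}{-98} + \frac{249}{56 - 37}\right) = 3 - \left(\left(-101\right) \left(- \frac{1}{98}\right) + \frac{249}{56 - 37}\right) = 3 - \left(\frac{101}{98} + \frac{249}{19}\right) = 3 - \frac{26321}{1862} = - \frac{20735}{1862} \approx -11.136$)
$\left(-319 + \left(\frac{M{\left(3 \right)}}{247} - \frac{3}{-126}\right)\right) T = \left(-319 + \left(\frac{3}{247} - \frac{3}{-126}\right)\right) \left(- \frac{20735}{1862}\right) = \left(-319 + \left(3 \cdot \frac{1}{247} - - \frac{1}{42}\right)\right) \left(- \frac{20735}{1862}\right) = \left(-319 + \left(\frac{3}{247} + \frac{1}{42}\right)\right) \left(- \frac{20735}{1862}\right) = \left(-319 + \frac{373}{10374}\right) \left(- \frac{20735}{1862}\right) = \left(- \frac{3308933}{10374}\right) \left(- \frac{20735}{1862}\right) = \frac{5277748135}{1485876}$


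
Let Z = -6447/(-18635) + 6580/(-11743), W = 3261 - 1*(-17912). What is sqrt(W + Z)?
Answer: sqrt(1013899517315376464230)/218830805 ≈ 145.51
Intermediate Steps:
W = 21173 (W = 3261 + 17912 = 21173)
Z = -46911179/218830805 (Z = -6447*(-1/18635) + 6580*(-1/11743) = 6447/18635 - 6580/11743 = -46911179/218830805 ≈ -0.21437)
sqrt(W + Z) = sqrt(21173 - 46911179/218830805) = sqrt(4633257723086/218830805) = sqrt(1013899517315376464230)/218830805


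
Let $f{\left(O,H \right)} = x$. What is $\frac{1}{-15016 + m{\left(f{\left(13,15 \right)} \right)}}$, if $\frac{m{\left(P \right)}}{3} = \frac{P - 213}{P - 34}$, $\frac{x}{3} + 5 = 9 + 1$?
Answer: $- \frac{19}{284710} \approx -6.6735 \cdot 10^{-5}$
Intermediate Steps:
$x = 15$ ($x = -15 + 3 \left(9 + 1\right) = -15 + 3 \cdot 10 = -15 + 30 = 15$)
$f{\left(O,H \right)} = 15$
$m{\left(P \right)} = \frac{3 \left(-213 + P\right)}{-34 + P}$ ($m{\left(P \right)} = 3 \frac{P - 213}{P - 34} = 3 \frac{-213 + P}{-34 + P} = \frac{3 \left(-213 + P\right)}{-34 + P}$)
$\frac{1}{-15016 + m{\left(f{\left(13,15 \right)} \right)}} = \frac{1}{-15016 + \frac{3 \left(-213 + 15\right)}{-34 + 15}} = \frac{1}{-15016 + 3 \frac{1}{-19} \left(-198\right)} = \frac{1}{-15016 + 3 \left(- \frac{1}{19}\right) \left(-198\right)} = \frac{1}{-15016 + \frac{594}{19}} = \frac{1}{- \frac{284710}{19}} = - \frac{19}{284710}$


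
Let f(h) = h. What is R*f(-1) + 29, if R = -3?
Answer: 32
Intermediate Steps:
R*f(-1) + 29 = -3*(-1) + 29 = 3 + 29 = 32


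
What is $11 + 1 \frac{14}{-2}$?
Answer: $4$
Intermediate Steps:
$11 + 1 \frac{14}{-2} = 11 + 1 \cdot 14 \left(- \frac{1}{2}\right) = 11 + 1 \left(-7\right) = 11 - 7 = 4$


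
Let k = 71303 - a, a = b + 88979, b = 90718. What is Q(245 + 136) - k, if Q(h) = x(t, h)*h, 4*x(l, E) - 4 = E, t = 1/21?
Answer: 580261/4 ≈ 1.4507e+5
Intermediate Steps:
t = 1/21 ≈ 0.047619
x(l, E) = 1 + E/4
Q(h) = h*(1 + h/4) (Q(h) = (1 + h/4)*h = h*(1 + h/4))
a = 179697 (a = 90718 + 88979 = 179697)
k = -108394 (k = 71303 - 1*179697 = 71303 - 179697 = -108394)
Q(245 + 136) - k = (245 + 136)*(4 + (245 + 136))/4 - 1*(-108394) = (1/4)*381*(4 + 381) + 108394 = (1/4)*381*385 + 108394 = 146685/4 + 108394 = 580261/4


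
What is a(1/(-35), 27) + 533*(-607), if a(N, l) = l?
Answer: -323504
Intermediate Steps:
a(1/(-35), 27) + 533*(-607) = 27 + 533*(-607) = 27 - 323531 = -323504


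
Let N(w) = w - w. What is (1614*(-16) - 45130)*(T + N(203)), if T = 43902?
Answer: -3115022508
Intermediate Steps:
N(w) = 0
(1614*(-16) - 45130)*(T + N(203)) = (1614*(-16) - 45130)*(43902 + 0) = (-25824 - 45130)*43902 = -70954*43902 = -3115022508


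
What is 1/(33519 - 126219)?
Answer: -1/92700 ≈ -1.0787e-5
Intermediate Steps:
1/(33519 - 126219) = 1/(-92700) = -1/92700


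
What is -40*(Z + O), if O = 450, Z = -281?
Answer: -6760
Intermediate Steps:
-40*(Z + O) = -40*(-281 + 450) = -40*169 = -6760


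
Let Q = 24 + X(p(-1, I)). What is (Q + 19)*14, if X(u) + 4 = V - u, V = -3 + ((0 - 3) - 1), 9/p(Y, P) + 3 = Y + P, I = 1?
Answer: 490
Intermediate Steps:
p(Y, P) = 9/(-3 + P + Y) (p(Y, P) = 9/(-3 + (Y + P)) = 9/(-3 + (P + Y)) = 9/(-3 + P + Y))
V = -7 (V = -3 + (-3 - 1) = -3 - 4 = -7)
X(u) = -11 - u (X(u) = -4 + (-7 - u) = -11 - u)
Q = 16 (Q = 24 + (-11 - 9/(-3 + 1 - 1)) = 24 + (-11 - 9/(-3)) = 24 + (-11 - 9*(-1)/3) = 24 + (-11 - 1*(-3)) = 24 + (-11 + 3) = 24 - 8 = 16)
(Q + 19)*14 = (16 + 19)*14 = 35*14 = 490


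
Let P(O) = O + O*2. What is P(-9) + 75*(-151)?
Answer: -11352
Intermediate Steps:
P(O) = 3*O (P(O) = O + 2*O = 3*O)
P(-9) + 75*(-151) = 3*(-9) + 75*(-151) = -27 - 11325 = -11352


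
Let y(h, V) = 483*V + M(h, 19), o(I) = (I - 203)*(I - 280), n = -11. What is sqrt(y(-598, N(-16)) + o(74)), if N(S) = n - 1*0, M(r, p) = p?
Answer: 4*sqrt(1330) ≈ 145.88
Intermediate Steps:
o(I) = (-280 + I)*(-203 + I) (o(I) = (-203 + I)*(-280 + I) = (-280 + I)*(-203 + I))
N(S) = -11 (N(S) = -11 - 1*0 = -11 + 0 = -11)
y(h, V) = 19 + 483*V (y(h, V) = 483*V + 19 = 19 + 483*V)
sqrt(y(-598, N(-16)) + o(74)) = sqrt((19 + 483*(-11)) + (56840 + 74**2 - 483*74)) = sqrt((19 - 5313) + (56840 + 5476 - 35742)) = sqrt(-5294 + 26574) = sqrt(21280) = 4*sqrt(1330)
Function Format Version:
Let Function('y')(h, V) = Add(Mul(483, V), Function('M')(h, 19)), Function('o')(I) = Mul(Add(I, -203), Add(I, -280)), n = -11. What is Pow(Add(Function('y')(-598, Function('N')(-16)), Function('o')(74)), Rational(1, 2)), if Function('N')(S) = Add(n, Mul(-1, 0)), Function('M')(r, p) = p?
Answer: Mul(4, Pow(1330, Rational(1, 2))) ≈ 145.88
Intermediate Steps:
Function('o')(I) = Mul(Add(-280, I), Add(-203, I)) (Function('o')(I) = Mul(Add(-203, I), Add(-280, I)) = Mul(Add(-280, I), Add(-203, I)))
Function('N')(S) = -11 (Function('N')(S) = Add(-11, Mul(-1, 0)) = Add(-11, 0) = -11)
Function('y')(h, V) = Add(19, Mul(483, V)) (Function('y')(h, V) = Add(Mul(483, V), 19) = Add(19, Mul(483, V)))
Pow(Add(Function('y')(-598, Function('N')(-16)), Function('o')(74)), Rational(1, 2)) = Pow(Add(Add(19, Mul(483, -11)), Add(56840, Pow(74, 2), Mul(-483, 74))), Rational(1, 2)) = Pow(Add(Add(19, -5313), Add(56840, 5476, -35742)), Rational(1, 2)) = Pow(Add(-5294, 26574), Rational(1, 2)) = Pow(21280, Rational(1, 2)) = Mul(4, Pow(1330, Rational(1, 2)))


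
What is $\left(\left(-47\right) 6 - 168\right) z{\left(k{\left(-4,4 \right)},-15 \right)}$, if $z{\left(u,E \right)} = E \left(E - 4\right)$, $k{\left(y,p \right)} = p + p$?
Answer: $-128250$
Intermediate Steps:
$k{\left(y,p \right)} = 2 p$
$z{\left(u,E \right)} = E \left(-4 + E\right)$
$\left(\left(-47\right) 6 - 168\right) z{\left(k{\left(-4,4 \right)},-15 \right)} = \left(\left(-47\right) 6 - 168\right) \left(- 15 \left(-4 - 15\right)\right) = \left(-282 - 168\right) \left(\left(-15\right) \left(-19\right)\right) = \left(-450\right) 285 = -128250$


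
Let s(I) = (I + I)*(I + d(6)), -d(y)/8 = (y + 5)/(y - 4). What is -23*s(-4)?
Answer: -8832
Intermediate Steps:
d(y) = -8*(5 + y)/(-4 + y) (d(y) = -8*(y + 5)/(y - 4) = -8*(5 + y)/(-4 + y))
s(I) = 2*I*(-44 + I) (s(I) = (I + I)*(I + 8*(-5 - 1*6)/(-4 + 6)) = (2*I)*(I + 8*(-5 - 6)/2) = (2*I)*(I + 8*(1/2)*(-11)) = (2*I)*(I - 44) = (2*I)*(-44 + I) = 2*I*(-44 + I))
-23*s(-4) = -46*(-4)*(-44 - 4) = -46*(-4)*(-48) = -23*384 = -8832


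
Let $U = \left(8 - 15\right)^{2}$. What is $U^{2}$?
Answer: $2401$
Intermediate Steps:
$U = 49$ ($U = \left(-7\right)^{2} = 49$)
$U^{2} = 49^{2} = 2401$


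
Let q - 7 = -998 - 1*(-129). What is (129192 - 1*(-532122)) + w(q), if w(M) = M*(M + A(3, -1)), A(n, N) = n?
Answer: 1401772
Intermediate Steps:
q = -862 (q = 7 + (-998 - 1*(-129)) = 7 + (-998 + 129) = 7 - 869 = -862)
w(M) = M*(3 + M) (w(M) = M*(M + 3) = M*(3 + M))
(129192 - 1*(-532122)) + w(q) = (129192 - 1*(-532122)) - 862*(3 - 862) = (129192 + 532122) - 862*(-859) = 661314 + 740458 = 1401772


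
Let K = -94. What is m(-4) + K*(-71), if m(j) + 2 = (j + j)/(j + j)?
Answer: 6673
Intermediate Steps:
m(j) = -1 (m(j) = -2 + (j + j)/(j + j) = -2 + (2*j)/((2*j)) = -2 + (2*j)*(1/(2*j)) = -2 + 1 = -1)
m(-4) + K*(-71) = -1 - 94*(-71) = -1 + 6674 = 6673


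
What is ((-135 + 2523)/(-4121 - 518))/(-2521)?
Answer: 2388/11694919 ≈ 0.00020419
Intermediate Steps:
((-135 + 2523)/(-4121 - 518))/(-2521) = (2388/(-4639))*(-1/2521) = (2388*(-1/4639))*(-1/2521) = -2388/4639*(-1/2521) = 2388/11694919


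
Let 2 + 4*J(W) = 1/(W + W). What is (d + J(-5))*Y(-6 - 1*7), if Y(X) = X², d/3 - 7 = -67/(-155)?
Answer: 4562493/1240 ≈ 3679.4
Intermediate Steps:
d = 3456/155 (d = 21 + 3*(-67/(-155)) = 21 + 3*(-67*(-1/155)) = 21 + 3*(67/155) = 21 + 201/155 = 3456/155 ≈ 22.297)
J(W) = -½ + 1/(8*W) (J(W) = -½ + 1/(4*(W + W)) = -½ + 1/(4*((2*W))) = -½ + (1/(2*W))/4 = -½ + 1/(8*W))
(d + J(-5))*Y(-6 - 1*7) = (3456/155 + (⅛)*(1 - 4*(-5))/(-5))*(-6 - 1*7)² = (3456/155 + (⅛)*(-⅕)*(1 + 20))*(-6 - 7)² = (3456/155 + (⅛)*(-⅕)*21)*(-13)² = (3456/155 - 21/40)*169 = (26997/1240)*169 = 4562493/1240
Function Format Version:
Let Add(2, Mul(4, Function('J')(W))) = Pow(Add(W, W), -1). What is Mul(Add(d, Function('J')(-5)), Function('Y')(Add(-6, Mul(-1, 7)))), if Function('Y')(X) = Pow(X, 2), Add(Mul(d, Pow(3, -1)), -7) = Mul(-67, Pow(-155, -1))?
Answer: Rational(4562493, 1240) ≈ 3679.4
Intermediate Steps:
d = Rational(3456, 155) (d = Add(21, Mul(3, Mul(-67, Pow(-155, -1)))) = Add(21, Mul(3, Mul(-67, Rational(-1, 155)))) = Add(21, Mul(3, Rational(67, 155))) = Add(21, Rational(201, 155)) = Rational(3456, 155) ≈ 22.297)
Function('J')(W) = Add(Rational(-1, 2), Mul(Rational(1, 8), Pow(W, -1))) (Function('J')(W) = Add(Rational(-1, 2), Mul(Rational(1, 4), Pow(Add(W, W), -1))) = Add(Rational(-1, 2), Mul(Rational(1, 4), Pow(Mul(2, W), -1))) = Add(Rational(-1, 2), Mul(Rational(1, 4), Mul(Rational(1, 2), Pow(W, -1)))) = Add(Rational(-1, 2), Mul(Rational(1, 8), Pow(W, -1))))
Mul(Add(d, Function('J')(-5)), Function('Y')(Add(-6, Mul(-1, 7)))) = Mul(Add(Rational(3456, 155), Mul(Rational(1, 8), Pow(-5, -1), Add(1, Mul(-4, -5)))), Pow(Add(-6, Mul(-1, 7)), 2)) = Mul(Add(Rational(3456, 155), Mul(Rational(1, 8), Rational(-1, 5), Add(1, 20))), Pow(Add(-6, -7), 2)) = Mul(Add(Rational(3456, 155), Mul(Rational(1, 8), Rational(-1, 5), 21)), Pow(-13, 2)) = Mul(Add(Rational(3456, 155), Rational(-21, 40)), 169) = Mul(Rational(26997, 1240), 169) = Rational(4562493, 1240)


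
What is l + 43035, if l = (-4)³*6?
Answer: 42651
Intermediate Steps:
l = -384 (l = -64*6 = -384)
l + 43035 = -384 + 43035 = 42651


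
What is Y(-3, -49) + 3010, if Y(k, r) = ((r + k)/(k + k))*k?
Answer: 2984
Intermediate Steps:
Y(k, r) = k/2 + r/2 (Y(k, r) = ((k + r)/((2*k)))*k = ((k + r)*(1/(2*k)))*k = ((k + r)/(2*k))*k = k/2 + r/2)
Y(-3, -49) + 3010 = ((1/2)*(-3) + (1/2)*(-49)) + 3010 = (-3/2 - 49/2) + 3010 = -26 + 3010 = 2984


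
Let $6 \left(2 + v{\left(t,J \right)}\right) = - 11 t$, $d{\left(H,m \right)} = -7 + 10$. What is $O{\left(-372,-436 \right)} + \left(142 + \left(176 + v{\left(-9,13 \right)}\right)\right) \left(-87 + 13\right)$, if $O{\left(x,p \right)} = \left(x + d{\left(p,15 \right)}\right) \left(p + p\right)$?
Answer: $297163$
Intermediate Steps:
$d{\left(H,m \right)} = 3$
$O{\left(x,p \right)} = 2 p \left(3 + x\right)$ ($O{\left(x,p \right)} = \left(x + 3\right) \left(p + p\right) = \left(3 + x\right) 2 p = 2 p \left(3 + x\right)$)
$v{\left(t,J \right)} = -2 - \frac{11 t}{6}$ ($v{\left(t,J \right)} = -2 + \frac{\left(-11\right) t}{6} = -2 - \frac{11 t}{6}$)
$O{\left(-372,-436 \right)} + \left(142 + \left(176 + v{\left(-9,13 \right)}\right)\right) \left(-87 + 13\right) = 2 \left(-436\right) \left(3 - 372\right) + \left(142 + \left(176 - - \frac{29}{2}\right)\right) \left(-87 + 13\right) = 2 \left(-436\right) \left(-369\right) + \left(142 + \left(176 + \left(-2 + \frac{33}{2}\right)\right)\right) \left(-74\right) = 321768 + \left(142 + \left(176 + \frac{29}{2}\right)\right) \left(-74\right) = 321768 + \left(142 + \frac{381}{2}\right) \left(-74\right) = 321768 + \frac{665}{2} \left(-74\right) = 321768 - 24605 = 297163$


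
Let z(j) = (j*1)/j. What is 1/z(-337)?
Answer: 1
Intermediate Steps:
z(j) = 1 (z(j) = j/j = 1)
1/z(-337) = 1/1 = 1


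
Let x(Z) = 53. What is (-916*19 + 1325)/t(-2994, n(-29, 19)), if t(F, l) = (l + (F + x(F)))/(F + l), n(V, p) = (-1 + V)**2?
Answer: -33669426/2041 ≈ -16497.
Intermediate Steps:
t(F, l) = (53 + F + l)/(F + l) (t(F, l) = (l + (F + 53))/(F + l) = (l + (53 + F))/(F + l) = (53 + F + l)/(F + l))
(-916*19 + 1325)/t(-2994, n(-29, 19)) = (-916*19 + 1325)/(((53 - 2994 + (-1 - 29)**2)/(-2994 + (-1 - 29)**2))) = (-17404 + 1325)/(((53 - 2994 + (-30)**2)/(-2994 + (-30)**2))) = -16079*(-2994 + 900)/(53 - 2994 + 900) = -16079/(-2041/(-2094)) = -16079/((-1/2094*(-2041))) = -16079/2041/2094 = -16079*2094/2041 = -33669426/2041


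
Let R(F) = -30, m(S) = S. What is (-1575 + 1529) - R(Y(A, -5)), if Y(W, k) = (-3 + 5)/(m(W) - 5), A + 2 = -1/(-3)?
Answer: -16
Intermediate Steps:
A = -5/3 (A = -2 - 1/(-3) = -2 - 1*(-⅓) = -2 + ⅓ = -5/3 ≈ -1.6667)
Y(W, k) = 2/(-5 + W) (Y(W, k) = (-3 + 5)/(W - 5) = 2/(-5 + W))
(-1575 + 1529) - R(Y(A, -5)) = (-1575 + 1529) - 1*(-30) = -46 + 30 = -16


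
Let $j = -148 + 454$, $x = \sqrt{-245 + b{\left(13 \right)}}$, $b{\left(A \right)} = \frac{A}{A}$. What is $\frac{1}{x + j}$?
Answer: $\frac{153}{46940} - \frac{i \sqrt{61}}{46940} \approx 0.0032595 - 0.00016639 i$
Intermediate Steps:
$b{\left(A \right)} = 1$
$x = 2 i \sqrt{61}$ ($x = \sqrt{-245 + 1} = \sqrt{-244} = 2 i \sqrt{61} \approx 15.62 i$)
$j = 306$
$\frac{1}{x + j} = \frac{1}{2 i \sqrt{61} + 306} = \frac{1}{306 + 2 i \sqrt{61}}$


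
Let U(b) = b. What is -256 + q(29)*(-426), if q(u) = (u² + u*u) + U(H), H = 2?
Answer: -717640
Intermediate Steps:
q(u) = 2 + 2*u² (q(u) = (u² + u*u) + 2 = (u² + u²) + 2 = 2*u² + 2 = 2 + 2*u²)
-256 + q(29)*(-426) = -256 + (2 + 2*29²)*(-426) = -256 + (2 + 2*841)*(-426) = -256 + (2 + 1682)*(-426) = -256 + 1684*(-426) = -256 - 717384 = -717640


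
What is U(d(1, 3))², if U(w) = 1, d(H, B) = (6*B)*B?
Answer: 1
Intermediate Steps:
d(H, B) = 6*B²
U(d(1, 3))² = 1² = 1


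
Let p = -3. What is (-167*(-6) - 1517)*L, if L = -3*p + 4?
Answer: -6695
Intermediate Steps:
L = 13 (L = -3*(-3) + 4 = 9 + 4 = 13)
(-167*(-6) - 1517)*L = (-167*(-6) - 1517)*13 = (1002 - 1517)*13 = -515*13 = -6695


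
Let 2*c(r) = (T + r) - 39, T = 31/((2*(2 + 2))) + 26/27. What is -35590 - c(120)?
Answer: -15393421/432 ≈ -35633.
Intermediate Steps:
T = 1045/216 (T = 31/((2*4)) + 26*(1/27) = 31/8 + 26/27 = 1045/216 ≈ 4.8380)
c(r) = -7379/432 + r/2 (c(r) = ((1045/216 + r) - 39)/2 = (-7379/216 + r)/2 = -7379/432 + r/2)
-35590 - c(120) = -35590 - (-7379/432 + (½)*120) = -35590 - (-7379/432 + 60) = -35590 - 1*18541/432 = -35590 - 18541/432 = -15393421/432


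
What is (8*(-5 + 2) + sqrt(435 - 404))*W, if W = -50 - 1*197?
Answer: 5928 - 247*sqrt(31) ≈ 4552.8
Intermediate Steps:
W = -247 (W = -50 - 197 = -247)
(8*(-5 + 2) + sqrt(435 - 404))*W = (8*(-5 + 2) + sqrt(435 - 404))*(-247) = (8*(-3) + sqrt(31))*(-247) = (-24 + sqrt(31))*(-247) = 5928 - 247*sqrt(31)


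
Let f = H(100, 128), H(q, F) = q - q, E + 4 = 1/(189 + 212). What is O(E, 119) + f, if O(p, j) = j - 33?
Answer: 86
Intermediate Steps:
E = -1603/401 (E = -4 + 1/(189 + 212) = -4 + 1/401 = -1603/401 ≈ -3.9975)
H(q, F) = 0
O(p, j) = -33 + j
f = 0
O(E, 119) + f = (-33 + 119) + 0 = 86 + 0 = 86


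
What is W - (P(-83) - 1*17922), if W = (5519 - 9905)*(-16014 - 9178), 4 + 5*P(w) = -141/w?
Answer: 45861664301/415 ≈ 1.1051e+8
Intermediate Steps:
P(w) = -⅘ - 141/(5*w) (P(w) = -⅘ + (-141/w)/5 = -⅘ - 141/(5*w))
W = 110492112 (W = -4386*(-25192) = 110492112)
W - (P(-83) - 1*17922) = 110492112 - ((⅕)*(-141 - 4*(-83))/(-83) - 1*17922) = 110492112 - ((⅕)*(-1/83)*(-141 + 332) - 17922) = 110492112 - ((⅕)*(-1/83)*191 - 17922) = 110492112 - (-191/415 - 17922) = 110492112 - 1*(-7437821/415) = 110492112 + 7437821/415 = 45861664301/415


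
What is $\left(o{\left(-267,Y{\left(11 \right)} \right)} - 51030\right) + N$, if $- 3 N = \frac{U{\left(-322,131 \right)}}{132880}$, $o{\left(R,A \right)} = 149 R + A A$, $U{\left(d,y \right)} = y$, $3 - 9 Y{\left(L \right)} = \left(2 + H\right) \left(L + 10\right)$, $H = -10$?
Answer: $- \frac{36057785411}{398640} \approx -90452.0$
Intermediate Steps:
$Y{\left(L \right)} = \frac{83}{9} + \frac{8 L}{9}$ ($Y{\left(L \right)} = \frac{1}{3} - \frac{\left(2 - 10\right) \left(L + 10\right)}{9} = \frac{1}{3} - \frac{\left(-8\right) \left(10 + L\right)}{9} = \frac{1}{3} - \frac{-80 - 8 L}{9} = \frac{1}{3} + \left(\frac{80}{9} + \frac{8 L}{9}\right) = \frac{83}{9} + \frac{8 L}{9}$)
$o{\left(R,A \right)} = A^{2} + 149 R$ ($o{\left(R,A \right)} = 149 R + A^{2} = A^{2} + 149 R$)
$N = - \frac{131}{398640}$ ($N = - \frac{131 \cdot \frac{1}{132880}}{3} = \left(- \frac{1}{3}\right) \frac{131}{132880} = - \frac{131}{398640} \approx -0.00032862$)
$\left(o{\left(-267,Y{\left(11 \right)} \right)} - 51030\right) + N = \left(\left(\left(\frac{83}{9} + \frac{8}{9} \cdot 11\right)^{2} + 149 \left(-267\right)\right) - 51030\right) - \frac{131}{398640} = \left(\left(\left(\frac{83}{9} + \frac{88}{9}\right)^{2} - 39783\right) - 51030\right) - \frac{131}{398640} = \left(\left(19^{2} - 39783\right) - 51030\right) - \frac{131}{398640} = \left(\left(361 - 39783\right) - 51030\right) - \frac{131}{398640} = \left(-39422 - 51030\right) - \frac{131}{398640} = -90452 - \frac{131}{398640} = - \frac{36057785411}{398640}$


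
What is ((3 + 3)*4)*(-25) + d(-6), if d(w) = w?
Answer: -606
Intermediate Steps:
((3 + 3)*4)*(-25) + d(-6) = ((3 + 3)*4)*(-25) - 6 = (6*4)*(-25) - 6 = 24*(-25) - 6 = -600 - 6 = -606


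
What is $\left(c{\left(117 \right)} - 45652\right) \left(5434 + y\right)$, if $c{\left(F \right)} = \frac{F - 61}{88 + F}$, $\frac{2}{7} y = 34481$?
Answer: $- \frac{236056747994}{41} \approx -5.7575 \cdot 10^{9}$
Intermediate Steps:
$y = \frac{241367}{2}$ ($y = \frac{7}{2} \cdot 34481 = \frac{241367}{2} \approx 1.2068 \cdot 10^{5}$)
$c{\left(F \right)} = \frac{-61 + F}{88 + F}$
$\left(c{\left(117 \right)} - 45652\right) \left(5434 + y\right) = \left(\frac{-61 + 117}{88 + 117} - 45652\right) \left(5434 + \frac{241367}{2}\right) = \left(\frac{1}{205} \cdot 56 - 45652\right) \frac{252235}{2} = \left(\frac{56}{205} - 45652\right) \frac{252235}{2} = \left(- \frac{9358604}{205}\right) \frac{252235}{2} = - \frac{236056747994}{41}$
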